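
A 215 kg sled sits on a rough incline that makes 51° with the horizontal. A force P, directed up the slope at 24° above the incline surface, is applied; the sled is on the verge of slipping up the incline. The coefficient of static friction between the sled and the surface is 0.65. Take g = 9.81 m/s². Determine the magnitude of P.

P ≈ 2120 N

On the verge of sliding up the incline, friction equals μN and acts down the slope.
Perpendicular: N + P sin 24° = W cos 51° = 1327 N.
Along incline: P cos 24° = W sin 51° + μN  with W sin 51° = 1639 N.
Solving the pair for P and N: P = 2124 N, N = 463.4 N (and f = μN = 301.2 N).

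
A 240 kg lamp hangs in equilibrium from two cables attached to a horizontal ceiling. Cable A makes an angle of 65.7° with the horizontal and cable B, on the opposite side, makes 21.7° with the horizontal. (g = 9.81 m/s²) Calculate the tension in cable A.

Weight W = 240 × 9.81 = 2354 N acts straight down.
Horizontal: T_A cos 65.7° = T_B cos 21.7°  →  T_B = 0.4429 T_A.
Vertical: T_A sin 65.7° + T_B sin 21.7° = 2354.
Substituting the horizontal relation into the vertical equation gives 1.075 T_A = 2354, so T_A = 2190 N.

T_A ≈ 2190 N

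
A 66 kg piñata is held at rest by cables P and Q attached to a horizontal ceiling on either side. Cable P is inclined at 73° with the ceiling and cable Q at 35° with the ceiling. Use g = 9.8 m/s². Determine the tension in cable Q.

Weight W = 66 × 9.8 = 646.8 N acts straight down.
Horizontal: T_P cos 73° = T_Q cos 35°  →  T_P = 2.802 T_Q.
Vertical: T_P sin 73° + T_Q sin 35° = 646.8.
Substituting the horizontal relation into the vertical equation gives 3.253 T_Q = 646.8, so T_Q = 198.8 N.

T_Q ≈ 199 N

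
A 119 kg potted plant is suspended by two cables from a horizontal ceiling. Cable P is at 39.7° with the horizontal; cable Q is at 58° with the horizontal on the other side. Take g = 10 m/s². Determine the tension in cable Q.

Weight W = 119 × 10 = 1190 N acts straight down.
Horizontal: T_P cos 39.7° = T_Q cos 58°  →  T_P = 0.6887 T_Q.
Vertical: T_P sin 39.7° + T_Q sin 58° = 1190.
Substituting the horizontal relation into the vertical equation gives 1.288 T_Q = 1190, so T_Q = 923.9 N.

T_Q ≈ 924 N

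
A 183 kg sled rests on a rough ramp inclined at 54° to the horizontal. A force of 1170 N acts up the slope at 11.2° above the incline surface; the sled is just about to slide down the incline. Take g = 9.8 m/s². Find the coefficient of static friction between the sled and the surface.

μ ≈ 0.367

On the verge of sliding down the incline, friction is at its maximum μN and acts up the slope.
Perpendicular to incline: N = W cos 54° − P sin 11.2° = 1054 − 227.3 = 826.9 N.
Along incline: P cos 11.2° + μN = W sin 54° → μ = (W sin 54° − P cos 11.2°) / N = 0.3666.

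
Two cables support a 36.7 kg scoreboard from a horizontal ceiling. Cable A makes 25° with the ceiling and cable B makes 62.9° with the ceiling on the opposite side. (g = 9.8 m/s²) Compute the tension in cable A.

T_A ≈ 164 N

Weight W = 36.7 × 9.8 = 359.7 N acts straight down.
Horizontal: T_A cos 25° = T_B cos 62.9°  →  T_B = 1.99 T_A.
Vertical: T_A sin 25° + T_B sin 62.9° = 359.7.
Substituting the horizontal relation into the vertical equation gives 2.194 T_A = 359.7, so T_A = 164 N.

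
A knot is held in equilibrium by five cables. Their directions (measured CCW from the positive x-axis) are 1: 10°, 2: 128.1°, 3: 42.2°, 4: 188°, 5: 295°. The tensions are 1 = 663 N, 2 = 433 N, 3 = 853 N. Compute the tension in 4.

T_4 ≈ 1420 N

Resolve: ΣF_x = 663 cos 10° + 433 cos 128.1° + 853 cos 42.2° + T_4 cos 188° + T_5 cos 295° = 0.
        ΣF_y = 663 sin 10° + 433 sin 128.1° + 853 sin 42.2° + T_4 sin 188° + T_5 sin 295° = 0.
The known terms sum to (1018, 1029) N, so -0.9903 T_4 + 0.4226 T_5 = -1018 and -0.1392 T_4 − 0.9063 T_5 = -1029.
Solving simultaneously: T_4 = 1419 N, T_5 = 917.3 N.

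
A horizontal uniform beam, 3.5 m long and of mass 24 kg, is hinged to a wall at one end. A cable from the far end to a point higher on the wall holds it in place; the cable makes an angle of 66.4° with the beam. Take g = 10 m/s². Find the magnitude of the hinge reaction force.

Take torques about the hinge: T sin 66.4° · 3.5 = 24×10×1.75 = 420 N·m.
So T = 420 / (0.9164 × 3.5) = 130.95 N.
ΣF_x = 0: H_x = T cos 66.4° = 52.427 N.
ΣF_y = 0: H_y = (24×10) − T sin 66.4° = 240 − 120 = 120 N.
|H| = √(H_x² + H_y²) = √((52.427)² + (120)²) = 130.95 N.

|H| ≈ 131 N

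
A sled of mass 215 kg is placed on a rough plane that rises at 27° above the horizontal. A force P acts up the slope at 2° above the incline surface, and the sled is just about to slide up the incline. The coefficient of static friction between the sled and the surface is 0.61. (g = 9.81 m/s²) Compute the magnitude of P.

On the verge of sliding up the incline, friction equals μN and acts down the slope.
Perpendicular: N + P sin 2° = W cos 27° = 1879 N.
Along incline: P cos 2° = W sin 27° + μN  with W sin 27° = 957.5 N.
Solving the pair for P and N: P = 2061 N, N = 1807 N (and f = μN = 1102 N).

P ≈ 2060 N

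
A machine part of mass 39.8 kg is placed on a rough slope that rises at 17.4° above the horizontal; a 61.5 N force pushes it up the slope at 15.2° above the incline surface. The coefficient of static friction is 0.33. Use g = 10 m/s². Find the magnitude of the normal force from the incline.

Axes along / perpendicular to the incline. W sin 17.4° = 119 N down-slope; W cos 17.4° = 379.8 N into the surface.
Perpendicular: N = W cos 17.4° − P sin 15.2° = 379.8 − 16.12 = 363.7 N.
Along incline: P cos 15.2° + f = W sin 17.4° (friction acts up-slope) → f = 119 − 59.35 = 59.67 N.
|f| = 59.67 N ≤ μN = 120 N, so the machine part is indeed static.

N ≈ 364 N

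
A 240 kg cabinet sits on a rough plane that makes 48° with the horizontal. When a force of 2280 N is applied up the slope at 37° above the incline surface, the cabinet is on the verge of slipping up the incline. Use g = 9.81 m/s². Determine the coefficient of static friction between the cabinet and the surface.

μ ≈ 0.350

On the verge of sliding up the incline, friction is at its maximum μN and acts down the slope.
Perpendicular to incline: N = W cos 48° − P sin 37° = 1575 − 1372 = 203.3 N.
Along incline: P cos 37° − μN = W sin 48° → μ = −(W sin 48° − P cos 37°) / N = 0.3504.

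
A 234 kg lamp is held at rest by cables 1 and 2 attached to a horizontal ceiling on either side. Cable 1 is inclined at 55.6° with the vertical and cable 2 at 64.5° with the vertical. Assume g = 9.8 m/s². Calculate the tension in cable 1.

T_1 ≈ 2390 N

Angles from the horizontal: cable 1 is 90° − 55.6° = 34.4°, cable 2 is 90° − 64.5° = 25.5°.
Weight W = 234 × 9.8 = 2293 N acts straight down.
Horizontal: T_1 cos 34.4° = T_2 cos 25.5°  →  T_2 = 0.9142 T_1.
Vertical: T_1 sin 34.4° + T_2 sin 25.5° = 2293.
Substituting the horizontal relation into the vertical equation gives 0.9585 T_1 = 2293, so T_1 = 2392 N.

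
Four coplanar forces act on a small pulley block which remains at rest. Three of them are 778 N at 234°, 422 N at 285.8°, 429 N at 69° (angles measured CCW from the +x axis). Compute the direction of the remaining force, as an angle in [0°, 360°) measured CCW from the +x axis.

Sum the known components: ΣF_x = -188.7 N, ΣF_y = -635 N.
For equilibrium the remaining force must supply (−ΣF_x, −ΣF_y) = (188.7, 635) N.
Magnitude = √((188.7)² + (635)²) = 662.4 N; direction = atan2(635, 188.7) = 73.5°.

θ ≈ 73.5°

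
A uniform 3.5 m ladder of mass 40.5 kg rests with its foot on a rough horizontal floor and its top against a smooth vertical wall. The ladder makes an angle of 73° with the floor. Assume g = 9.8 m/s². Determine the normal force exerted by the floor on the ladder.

ΣF_y = 0: N_floor = 40.5×9.8 = 396.9 N.

N_floor ≈ 397 N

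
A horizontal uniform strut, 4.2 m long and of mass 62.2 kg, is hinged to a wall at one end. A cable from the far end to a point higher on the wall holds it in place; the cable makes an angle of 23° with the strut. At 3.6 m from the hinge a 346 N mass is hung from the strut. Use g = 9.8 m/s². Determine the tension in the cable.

Take torques about the hinge: T sin 23° · 4.2 = 62.2×9.8×2.1 + 346×3.6 = 2525.7 N·m.
So T = 2525.7 / (0.3907 × 4.2) = 1539 N.

T ≈ 1540 N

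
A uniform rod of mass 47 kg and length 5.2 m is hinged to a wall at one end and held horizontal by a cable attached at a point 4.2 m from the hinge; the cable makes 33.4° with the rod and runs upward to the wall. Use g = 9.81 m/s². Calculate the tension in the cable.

Take torques about the hinge: T sin 33.4° · 4.2 = 47×9.81×2.6 = 1198.8 N·m.
So T = 1198.8 / (0.5505 × 4.2) = 518.5 N.

T ≈ 519 N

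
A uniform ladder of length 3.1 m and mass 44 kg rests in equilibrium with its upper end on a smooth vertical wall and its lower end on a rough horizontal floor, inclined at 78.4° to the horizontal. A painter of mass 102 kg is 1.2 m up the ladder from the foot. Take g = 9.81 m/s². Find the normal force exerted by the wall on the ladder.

N_wall ≈ 124 N

Torques about the foot: N_wall · 3.1 sin 78.4° = 44×9.81×1.55 cos 78.4° + 102×9.81×1.2 cos 78.4° → N_wall = 123.81 N.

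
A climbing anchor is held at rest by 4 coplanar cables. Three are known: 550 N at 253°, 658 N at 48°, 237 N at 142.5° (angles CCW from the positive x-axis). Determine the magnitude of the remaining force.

F ≈ 141 N

Sum the known components: ΣF_x = 91.46 N, ΣF_y = 107.3 N.
For equilibrium the remaining force must supply (−ΣF_x, −ΣF_y) = (-91.46, -107.3) N.
Magnitude = √((-91.46)² + (-107.3)²) = 141 N; direction = atan2(-107.3, -91.46) = 229.6°.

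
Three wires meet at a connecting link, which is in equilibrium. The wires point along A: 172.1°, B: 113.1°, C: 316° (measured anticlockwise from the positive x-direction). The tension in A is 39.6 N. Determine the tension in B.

Resolve: ΣF_x = 39.6 cos 172.1° + T_B cos 113.1° + T_C cos 316° = 0.
        ΣF_y = 39.6 sin 172.1° + T_B sin 113.1° + T_C sin 316° = 0.
The known terms sum to (-39.22, 5.443) N, so -0.3923 T_B + 0.7193 T_C = 39.22 and 0.9198 T_B − 0.6947 T_C = -5.443.
Solving simultaneously: T_B = 59.96 N, T_C = 87.23 N.

T_B ≈ 60 N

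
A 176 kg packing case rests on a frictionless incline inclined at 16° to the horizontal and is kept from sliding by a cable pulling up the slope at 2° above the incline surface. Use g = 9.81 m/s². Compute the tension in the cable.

T ≈ 476 N

Take axes along and perpendicular to the incline. Weight components: W sin 16° = 475.9 N down-slope, W cos 16° = 1660 N into the surface.
Along incline: T cos 2° = W sin 16° → T = 476.2 N.
Perpendicular: N = W cos 16° − T sin 2° = 1643 N.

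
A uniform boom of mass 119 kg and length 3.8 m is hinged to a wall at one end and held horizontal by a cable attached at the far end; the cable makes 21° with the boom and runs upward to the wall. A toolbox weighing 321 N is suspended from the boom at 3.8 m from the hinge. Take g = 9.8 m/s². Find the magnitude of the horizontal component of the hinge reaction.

H_x ≈ 2360 N

Take torques about the hinge: T sin 21° · 3.8 = 119×9.8×1.9 + 321×3.8 = 3435.6 N·m.
So T = 3435.6 / (0.3584 × 3.8) = 2522.8 N.
ΣF_x = 0: H_x = T cos 21° = 2355.3 N.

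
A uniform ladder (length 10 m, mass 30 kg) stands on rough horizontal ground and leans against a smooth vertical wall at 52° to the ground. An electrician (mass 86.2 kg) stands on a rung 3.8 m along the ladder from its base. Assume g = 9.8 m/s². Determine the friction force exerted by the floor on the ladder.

f ≈ 366 N

Torques about the foot: N_wall · 10 sin 52° = 30×9.8×5 cos 52° + 86.2×9.8×3.8 cos 52° → N_wall = 365.65 N.
ΣF_x = 0: f_floor = N_wall = 365.65 N.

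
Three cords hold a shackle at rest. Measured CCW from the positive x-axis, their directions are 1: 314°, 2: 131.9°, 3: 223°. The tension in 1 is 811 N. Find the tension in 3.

Resolve: ΣF_x = 811 cos 314° + T_2 cos 131.9° + T_3 cos 223° = 0.
        ΣF_y = 811 sin 314° + T_2 sin 131.9° + T_3 sin 223° = 0.
The known terms sum to (563.4, -583.4) N, so -0.6678 T_2 − 0.7314 T_3 = -563.4 and 0.7443 T_2 − 0.6820 T_3 = 583.4.
Solving simultaneously: T_2 = 811 N, T_3 = 29.72 N.

T_3 ≈ 29.7 N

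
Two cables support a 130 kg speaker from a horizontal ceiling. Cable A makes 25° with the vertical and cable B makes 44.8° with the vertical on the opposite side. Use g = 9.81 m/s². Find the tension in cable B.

Angles from the horizontal: cable A is 90° − 25° = 65°, cable B is 90° − 44.8° = 45.2°.
Weight W = 130 × 9.81 = 1275 N acts straight down.
Horizontal: T_A cos 65° = T_B cos 45.2°  →  T_A = 1.667 T_B.
Vertical: T_A sin 65° + T_B sin 45.2° = 1275.
Substituting the horizontal relation into the vertical equation gives 2.221 T_B = 1275, so T_B = 574.3 N.

T_B ≈ 574 N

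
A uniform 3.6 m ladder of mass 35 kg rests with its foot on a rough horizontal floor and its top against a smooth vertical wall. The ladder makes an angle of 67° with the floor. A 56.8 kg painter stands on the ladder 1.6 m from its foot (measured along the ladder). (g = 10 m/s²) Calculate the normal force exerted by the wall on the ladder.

N_wall ≈ 181 N

Torques about the foot: N_wall · 3.6 sin 67° = 35×10×1.8 cos 67° + 56.8×10×1.6 cos 67° → N_wall = 181.44 N.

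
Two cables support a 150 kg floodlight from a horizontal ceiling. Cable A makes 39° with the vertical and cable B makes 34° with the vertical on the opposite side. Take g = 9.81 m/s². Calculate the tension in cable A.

T_A ≈ 860 N

Angles from the horizontal: cable A is 90° − 39° = 51°, cable B is 90° − 34° = 56°.
Weight W = 150 × 9.81 = 1472 N acts straight down.
Horizontal: T_A cos 51° = T_B cos 56°  →  T_B = 1.125 T_A.
Vertical: T_A sin 51° + T_B sin 56° = 1472.
Substituting the horizontal relation into the vertical equation gives 1.71 T_A = 1472, so T_A = 860.4 N.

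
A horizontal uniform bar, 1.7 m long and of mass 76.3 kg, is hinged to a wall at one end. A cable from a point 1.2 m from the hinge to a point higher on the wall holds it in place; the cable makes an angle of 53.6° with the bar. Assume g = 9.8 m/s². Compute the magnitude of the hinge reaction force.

|H| ≈ 447 N

Take torques about the hinge: T sin 53.6° · 1.2 = 76.3×9.8×0.85 = 635.58 N·m.
So T = 635.58 / (0.8049 × 1.2) = 658.04 N.
ΣF_x = 0: H_x = T cos 53.6° = 390.49 N.
ΣF_y = 0: H_y = (76.3×9.8) − T sin 53.6° = 747.74 − 529.65 = 218.09 N.
|H| = √(H_x² + H_y²) = √((390.49)² + (218.09)²) = 447.27 N.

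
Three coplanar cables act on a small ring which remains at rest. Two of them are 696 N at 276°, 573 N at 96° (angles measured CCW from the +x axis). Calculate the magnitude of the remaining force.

F ≈ 123 N

Sum the known components: ΣF_x = 12.86 N, ΣF_y = -122.3 N.
For equilibrium the remaining force must supply (−ΣF_x, −ΣF_y) = (-12.86, 122.3) N.
Magnitude = √((-12.86)² + (122.3)²) = 123 N; direction = atan2(122.3, -12.86) = 96.0°.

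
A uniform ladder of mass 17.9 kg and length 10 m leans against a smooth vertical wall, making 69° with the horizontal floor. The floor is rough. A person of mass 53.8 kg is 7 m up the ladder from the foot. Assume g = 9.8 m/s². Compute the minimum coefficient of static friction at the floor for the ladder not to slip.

μ_min ≈ 0.250

ΣF_y = 0: N_floor = 17.9×9.8 + 53.8×9.8 = 702.66 N.
Torques about the foot: N_wall · 10 sin 69° = 17.9×9.8×5 cos 69° + 53.8×9.8×7 cos 69° → N_wall = 175.34 N.
ΣF_x = 0: f_floor = N_wall = 175.34 N.
μ_min = f_floor / N_floor = 175.34 / 702.66 = 0.2495.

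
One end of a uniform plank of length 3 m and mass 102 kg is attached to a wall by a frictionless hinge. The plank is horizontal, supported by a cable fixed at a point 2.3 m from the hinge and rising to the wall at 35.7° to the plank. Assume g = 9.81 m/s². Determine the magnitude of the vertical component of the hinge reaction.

Take torques about the hinge: T sin 35.7° · 2.3 = 102×9.81×1.5 = 1500.9 N·m.
So T = 1500.9 / (0.5835 × 2.3) = 1118.3 N.
ΣF_y = 0: H_y = (102×9.81) − T sin 35.7° = 1000.6 − 652.58 = 348.04 N.

|H_y| ≈ 348 N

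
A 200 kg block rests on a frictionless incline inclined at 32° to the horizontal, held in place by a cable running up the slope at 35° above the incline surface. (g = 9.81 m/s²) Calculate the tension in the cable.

Take axes along and perpendicular to the incline. Weight components: W sin 32° = 1040 N down-slope, W cos 32° = 1664 N into the surface.
Along incline: T cos 35° = W sin 32° → T = 1269 N.
Perpendicular: N = W cos 32° − T sin 35° = 935.9 N.

T ≈ 1270 N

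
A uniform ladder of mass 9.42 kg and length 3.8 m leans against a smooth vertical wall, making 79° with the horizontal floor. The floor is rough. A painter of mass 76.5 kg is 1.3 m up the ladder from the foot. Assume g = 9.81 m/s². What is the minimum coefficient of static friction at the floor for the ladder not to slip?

μ_min ≈ 0.0699

ΣF_y = 0: N_floor = 9.42×9.81 + 76.5×9.81 = 842.88 N.
Torques about the foot: N_wall · 3.8 sin 79° = 9.42×9.81×1.9 cos 79° + 76.5×9.81×1.3 cos 79° → N_wall = 58.886 N.
ΣF_x = 0: f_floor = N_wall = 58.886 N.
μ_min = f_floor / N_floor = 58.886 / 842.88 = 0.06986.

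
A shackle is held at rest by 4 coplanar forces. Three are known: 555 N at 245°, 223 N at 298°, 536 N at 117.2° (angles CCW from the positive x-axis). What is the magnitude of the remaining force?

Sum the known components: ΣF_x = -374.9 N, ΣF_y = -223.2 N.
For equilibrium the remaining force must supply (−ΣF_x, −ΣF_y) = (374.9, 223.2) N.
Magnitude = √((374.9)² + (223.2)²) = 436.3 N; direction = atan2(223.2, 374.9) = 30.8°.

F ≈ 436 N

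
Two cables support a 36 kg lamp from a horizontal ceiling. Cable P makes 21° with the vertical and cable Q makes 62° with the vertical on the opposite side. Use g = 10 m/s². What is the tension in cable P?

Angles from the horizontal: cable P is 90° − 21° = 69°, cable Q is 90° − 62° = 28°.
Weight W = 36 × 10 = 360 N acts straight down.
Horizontal: T_P cos 69° = T_Q cos 28°  →  T_Q = 0.4059 T_P.
Vertical: T_P sin 69° + T_Q sin 28° = 360.
Substituting the horizontal relation into the vertical equation gives 1.124 T_P = 360, so T_P = 320.2 N.

T_P ≈ 320 N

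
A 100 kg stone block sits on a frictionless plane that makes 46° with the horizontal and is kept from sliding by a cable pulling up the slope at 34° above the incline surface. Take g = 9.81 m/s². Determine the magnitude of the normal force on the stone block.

Take axes along and perpendicular to the incline. Weight components: W sin 46° = 705.7 N down-slope, W cos 46° = 681.5 N into the surface.
Along incline: T cos 34° = W sin 46° → T = 851.2 N.
Perpendicular: N = W cos 46° − T sin 34° = 205.5 N.

N ≈ 205 N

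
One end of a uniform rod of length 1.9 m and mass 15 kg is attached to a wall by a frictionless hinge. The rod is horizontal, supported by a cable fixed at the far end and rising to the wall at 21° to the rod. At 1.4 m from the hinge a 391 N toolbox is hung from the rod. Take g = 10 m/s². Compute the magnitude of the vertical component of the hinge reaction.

|H_y| ≈ 178 N

Take torques about the hinge: T sin 21° · 1.9 = 15×10×0.95 + 391×1.4 = 689.9 N·m.
So T = 689.9 / (0.3584 × 1.9) = 1013.2 N.
ΣF_y = 0: H_y = (15×10 + 391) − T sin 21° = 541 − 363.11 = 177.89 N.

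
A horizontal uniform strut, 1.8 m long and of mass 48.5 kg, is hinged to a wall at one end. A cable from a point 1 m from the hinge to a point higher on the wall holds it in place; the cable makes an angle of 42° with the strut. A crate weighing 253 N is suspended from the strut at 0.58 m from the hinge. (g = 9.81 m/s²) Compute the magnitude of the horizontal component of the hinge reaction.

H_x ≈ 639 N

Take torques about the hinge: T sin 42° · 1 = 48.5×9.81×0.9 + 253×0.58 = 574.95 N·m.
So T = 574.95 / (0.6691 × 1) = 859.24 N.
ΣF_x = 0: H_x = T cos 42° = 638.54 N.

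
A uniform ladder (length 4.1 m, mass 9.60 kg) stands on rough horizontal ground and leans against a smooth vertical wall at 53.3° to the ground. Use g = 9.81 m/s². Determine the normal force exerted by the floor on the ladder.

N_floor ≈ 94.2 N

ΣF_y = 0: N_floor = 9.60×9.81 = 94.176 N.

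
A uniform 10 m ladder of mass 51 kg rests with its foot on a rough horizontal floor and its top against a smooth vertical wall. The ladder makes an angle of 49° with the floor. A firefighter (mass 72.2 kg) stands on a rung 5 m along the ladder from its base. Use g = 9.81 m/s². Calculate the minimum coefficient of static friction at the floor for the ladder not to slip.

μ_min ≈ 0.435

ΣF_y = 0: N_floor = 51×9.81 + 72.2×9.81 = 1208.6 N.
Torques about the foot: N_wall · 10 sin 49° = 51×9.81×5 cos 49° + 72.2×9.81×5 cos 49° → N_wall = 525.31 N.
ΣF_x = 0: f_floor = N_wall = 525.31 N.
μ_min = f_floor / N_floor = 525.31 / 1208.6 = 0.4346.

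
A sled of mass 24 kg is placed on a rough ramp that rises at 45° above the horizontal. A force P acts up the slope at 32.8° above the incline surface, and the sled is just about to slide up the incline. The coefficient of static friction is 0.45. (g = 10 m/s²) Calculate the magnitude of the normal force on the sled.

On the verge of sliding up the incline, friction equals μN and acts down the slope.
Perpendicular: N + P sin 32.8° = W cos 45° = 169.7 N.
Along incline: P cos 32.8° = W sin 45° + μN  with W sin 45° = 169.7 N.
Solving the pair for P and N: P = 226.9 N, N = 46.77 N (and f = μN = 21.05 N).

N ≈ 46.8 N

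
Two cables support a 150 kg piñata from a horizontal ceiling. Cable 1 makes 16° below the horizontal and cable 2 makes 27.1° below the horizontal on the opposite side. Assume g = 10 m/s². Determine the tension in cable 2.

Weight W = 150 × 10 = 1500 N acts straight down.
Horizontal: T_1 cos 16° = T_2 cos 27.1°  →  T_1 = 0.9261 T_2.
Vertical: T_1 sin 16° + T_2 sin 27.1° = 1500.
Substituting the horizontal relation into the vertical equation gives 0.7108 T_2 = 1500, so T_2 = 2110 N.

T_2 ≈ 2110 N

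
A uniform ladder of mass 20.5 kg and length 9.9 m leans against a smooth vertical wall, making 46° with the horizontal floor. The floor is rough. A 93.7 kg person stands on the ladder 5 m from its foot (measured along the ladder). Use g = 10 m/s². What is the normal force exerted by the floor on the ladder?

ΣF_y = 0: N_floor = 20.5×10 + 93.7×10 = 1142 N.

N_floor ≈ 1140 N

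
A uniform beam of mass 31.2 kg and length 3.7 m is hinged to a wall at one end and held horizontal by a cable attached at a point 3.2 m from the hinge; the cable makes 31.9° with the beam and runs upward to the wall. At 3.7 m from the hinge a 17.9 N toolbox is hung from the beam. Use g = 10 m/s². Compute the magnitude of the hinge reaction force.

|H| ≈ 348 N

Take torques about the hinge: T sin 31.9° · 3.2 = 31.2×10×1.85 + 17.9×3.7 = 643.43 N·m.
So T = 643.43 / (0.5284 × 3.2) = 380.5 N.
ΣF_x = 0: H_x = T cos 31.9° = 323.04 N.
ΣF_y = 0: H_y = (31.2×10 + 17.9) − T sin 31.9° = 329.9 − 201.07 = 128.83 N.
|H| = √(H_x² + H_y²) = √((323.04)² + (128.83)²) = 347.78 N.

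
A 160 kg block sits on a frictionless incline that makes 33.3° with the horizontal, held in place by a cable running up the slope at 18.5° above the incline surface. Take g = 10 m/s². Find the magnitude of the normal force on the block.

Take axes along and perpendicular to the incline. Weight components: W sin 33.3° = 878.4 N down-slope, W cos 33.3° = 1337 N into the surface.
Along incline: T cos 18.5° = W sin 33.3° → T = 926.3 N.
Perpendicular: N = W cos 33.3° − T sin 18.5° = 1043 N.

N ≈ 1040 N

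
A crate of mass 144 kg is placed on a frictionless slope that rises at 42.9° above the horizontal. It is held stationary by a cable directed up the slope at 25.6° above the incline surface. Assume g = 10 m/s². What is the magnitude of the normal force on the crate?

Take axes along and perpendicular to the incline. Weight components: W sin 42.9° = 980.2 N down-slope, W cos 42.9° = 1055 N into the surface.
Along incline: T cos 25.6° = W sin 42.9° → T = 1087 N.
Perpendicular: N = W cos 42.9° − T sin 25.6° = 585.2 N.

N ≈ 585 N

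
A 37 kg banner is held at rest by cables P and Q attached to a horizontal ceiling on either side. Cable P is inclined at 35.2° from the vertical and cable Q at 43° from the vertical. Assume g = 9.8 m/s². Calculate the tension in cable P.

Angles from the horizontal: cable P is 90° − 35.2° = 54.8°, cable Q is 90° − 43° = 47°.
Weight W = 37 × 9.8 = 362.6 N acts straight down.
Horizontal: T_P cos 54.8° = T_Q cos 47°  →  T_Q = 0.8452 T_P.
Vertical: T_P sin 54.8° + T_Q sin 47° = 362.6.
Substituting the horizontal relation into the vertical equation gives 1.435 T_P = 362.6, so T_P = 252.6 N.

T_P ≈ 253 N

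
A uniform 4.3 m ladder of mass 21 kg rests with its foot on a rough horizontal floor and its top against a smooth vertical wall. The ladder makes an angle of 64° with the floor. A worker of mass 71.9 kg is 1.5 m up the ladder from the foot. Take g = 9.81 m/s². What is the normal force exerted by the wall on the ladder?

Torques about the foot: N_wall · 4.3 sin 64° = 21×9.81×2.15 cos 64° + 71.9×9.81×1.5 cos 64° → N_wall = 170.24 N.

N_wall ≈ 170 N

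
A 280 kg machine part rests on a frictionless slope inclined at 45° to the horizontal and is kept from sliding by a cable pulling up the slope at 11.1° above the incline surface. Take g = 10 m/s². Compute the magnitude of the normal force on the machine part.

Take axes along and perpendicular to the incline. Weight components: W sin 45° = 1980 N down-slope, W cos 45° = 1980 N into the surface.
Along incline: T cos 11.1° = W sin 45° → T = 2018 N.
Perpendicular: N = W cos 45° − T sin 11.1° = 1591 N.

N ≈ 1590 N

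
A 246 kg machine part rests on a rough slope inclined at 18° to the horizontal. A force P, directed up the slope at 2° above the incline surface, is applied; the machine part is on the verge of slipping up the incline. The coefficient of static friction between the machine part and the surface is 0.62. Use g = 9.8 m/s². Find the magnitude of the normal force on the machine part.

N ≈ 2220 N

On the verge of sliding up the incline, friction equals μN and acts down the slope.
Perpendicular: N + P sin 2° = W cos 18° = 2293 N.
Along incline: P cos 2° = W sin 18° + μN  with W sin 18° = 745 N.
Solving the pair for P and N: P = 2122 N, N = 2219 N (and f = μN = 1376 N).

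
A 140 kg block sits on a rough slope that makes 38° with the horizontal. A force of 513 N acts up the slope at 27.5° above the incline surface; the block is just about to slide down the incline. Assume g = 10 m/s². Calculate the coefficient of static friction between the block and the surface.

μ ≈ 0.470

On the verge of sliding down the incline, friction is at its maximum μN and acts up the slope.
Perpendicular to incline: N = W cos 38° − P sin 27.5° = 1103 − 236.9 = 866.3 N.
Along incline: P cos 27.5° + μN = W sin 38° → μ = (W sin 38° − P cos 27.5°) / N = 0.4697.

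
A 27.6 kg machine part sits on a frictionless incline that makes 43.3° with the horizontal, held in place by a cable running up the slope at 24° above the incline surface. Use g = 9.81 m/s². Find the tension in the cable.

T ≈ 203 N

Take axes along and perpendicular to the incline. Weight components: W sin 43.3° = 185.7 N down-slope, W cos 43.3° = 197 N into the surface.
Along incline: T cos 24° = W sin 43.3° → T = 203.3 N.
Perpendicular: N = W cos 43.3° − T sin 24° = 114.4 N.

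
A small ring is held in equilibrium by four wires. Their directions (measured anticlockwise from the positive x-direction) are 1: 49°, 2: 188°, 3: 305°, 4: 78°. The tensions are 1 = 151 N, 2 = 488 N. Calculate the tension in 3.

T_3 ≈ 527 N

Resolve: ΣF_x = 151 cos 49° + 488 cos 188° + T_3 cos 305° + T_4 cos 78° = 0.
        ΣF_y = 151 sin 49° + 488 sin 188° + T_3 sin 305° + T_4 sin 78° = 0.
The known terms sum to (-384.2, 46.04) N, so 0.5736 T_3 + 0.2079 T_4 = 384.2 and -0.8192 T_3 + 0.9781 T_4 = -46.04.
Solving simultaneously: T_3 = 526.9 N, T_4 = 394.2 N.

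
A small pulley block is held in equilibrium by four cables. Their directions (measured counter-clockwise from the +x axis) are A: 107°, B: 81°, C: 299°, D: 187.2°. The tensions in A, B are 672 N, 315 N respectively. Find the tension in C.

T_C ≈ 1040 N

Resolve: ΣF_x = 672 cos 107° + 315 cos 81° + T_C cos 299° + T_D cos 187.2° = 0.
        ΣF_y = 672 sin 107° + 315 sin 81° + T_C sin 299° + T_D sin 187.2° = 0.
The known terms sum to (-147.2, 953.8) N, so 0.4848 T_C − 0.9921 T_D = 147.2 and -0.8746 T_C − 0.1253 T_D = -953.8.
Solving simultaneously: T_C = 1039 N, T_D = 359.3 N.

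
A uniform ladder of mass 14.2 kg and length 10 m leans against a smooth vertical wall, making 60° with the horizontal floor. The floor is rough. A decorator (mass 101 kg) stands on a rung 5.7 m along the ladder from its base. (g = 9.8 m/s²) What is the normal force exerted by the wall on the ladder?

N_wall ≈ 366 N

Torques about the foot: N_wall · 10 sin 60° = 14.2×9.8×5 cos 60° + 101×9.8×5.7 cos 60° → N_wall = 365.9 N.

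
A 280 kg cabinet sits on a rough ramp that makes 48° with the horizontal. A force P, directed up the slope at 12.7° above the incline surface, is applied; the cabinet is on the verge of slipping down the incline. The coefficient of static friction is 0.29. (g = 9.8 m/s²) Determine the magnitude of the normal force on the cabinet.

On the verge of sliding down the incline, friction equals μN and acts up the slope.
Perpendicular: N + P sin 12.7° = W cos 48° = 1836 N.
Along incline: P cos 12.7° + μN = W sin 48° with W sin 48° = 2039 N.
Solving the pair for P and N: P = 1653 N, N = 1473 N (and f = μN = 427.1 N).

N ≈ 1470 N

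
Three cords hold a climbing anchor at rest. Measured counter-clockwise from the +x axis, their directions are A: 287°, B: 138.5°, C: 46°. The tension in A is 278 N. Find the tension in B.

T_B ≈ 243 N

Resolve: ΣF_x = 278 cos 287° + T_B cos 138.5° + T_C cos 46° = 0.
        ΣF_y = 278 sin 287° + T_B sin 138.5° + T_C sin 46° = 0.
The known terms sum to (81.28, -265.9) N, so -0.7490 T_B + 0.6947 T_C = -81.28 and 0.6626 T_B + 0.7193 T_C = 265.9.
Solving simultaneously: T_B = 243.4 N, T_C = 145.4 N.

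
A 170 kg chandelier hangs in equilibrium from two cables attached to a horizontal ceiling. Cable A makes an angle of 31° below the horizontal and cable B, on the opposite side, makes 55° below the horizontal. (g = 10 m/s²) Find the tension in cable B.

T_B ≈ 1460 N

Weight W = 170 × 10 = 1700 N acts straight down.
Horizontal: T_A cos 31° = T_B cos 55°  →  T_A = 0.6692 T_B.
Vertical: T_A sin 31° + T_B sin 55° = 1700.
Substituting the horizontal relation into the vertical equation gives 1.164 T_B = 1700, so T_B = 1461 N.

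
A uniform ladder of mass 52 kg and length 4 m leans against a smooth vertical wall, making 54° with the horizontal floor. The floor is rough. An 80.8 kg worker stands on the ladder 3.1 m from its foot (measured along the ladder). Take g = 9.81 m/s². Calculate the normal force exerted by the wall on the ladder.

N_wall ≈ 632 N

Torques about the foot: N_wall · 4 sin 54° = 52×9.81×2 cos 54° + 80.8×9.81×3.1 cos 54° → N_wall = 631.63 N.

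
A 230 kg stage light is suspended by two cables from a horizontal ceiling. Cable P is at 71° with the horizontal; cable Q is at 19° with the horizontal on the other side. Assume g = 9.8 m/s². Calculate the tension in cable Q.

Weight W = 230 × 9.8 = 2254 N acts straight down.
Horizontal: T_P cos 71° = T_Q cos 19°  →  T_P = 2.904 T_Q.
Vertical: T_P sin 71° + T_Q sin 19° = 2254.
Substituting the horizontal relation into the vertical equation gives 3.072 T_Q = 2254, so T_Q = 733.8 N.

T_Q ≈ 734 N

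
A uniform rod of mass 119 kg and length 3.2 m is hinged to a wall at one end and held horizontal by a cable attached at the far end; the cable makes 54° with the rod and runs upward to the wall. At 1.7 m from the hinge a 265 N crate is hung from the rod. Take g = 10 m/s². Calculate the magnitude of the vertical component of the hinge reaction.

|H_y| ≈ 719 N

Take torques about the hinge: T sin 54° · 3.2 = 119×10×1.6 + 265×1.7 = 2354.5 N·m.
So T = 2354.5 / (0.8090 × 3.2) = 909.48 N.
ΣF_y = 0: H_y = (119×10 + 265) − T sin 54° = 1455 − 735.78 = 719.22 N.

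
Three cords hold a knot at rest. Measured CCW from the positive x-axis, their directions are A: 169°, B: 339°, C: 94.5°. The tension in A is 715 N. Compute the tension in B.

Resolve: ΣF_x = 715 cos 169° + T_B cos 339° + T_C cos 94.5° = 0.
        ΣF_y = 715 sin 169° + T_B sin 339° + T_C sin 94.5° = 0.
The known terms sum to (-701.9, 136.4) N, so 0.9336 T_B − 0.0785 T_C = 701.9 and -0.3584 T_B + 0.9969 T_C = -136.4.
Solving simultaneously: T_B = 763.4 N, T_C = 137.6 N.

T_B ≈ 763 N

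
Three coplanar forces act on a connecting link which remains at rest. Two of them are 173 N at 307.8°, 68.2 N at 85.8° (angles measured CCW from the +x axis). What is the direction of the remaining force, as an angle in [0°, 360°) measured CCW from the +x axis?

Sum the known components: ΣF_x = 111 N, ΣF_y = -68.68 N.
For equilibrium the remaining force must supply (−ΣF_x, −ΣF_y) = (-111, 68.68) N.
Magnitude = √((-111)² + (68.68)²) = 130.6 N; direction = atan2(68.68, -111) = 148.3°.

θ ≈ 148°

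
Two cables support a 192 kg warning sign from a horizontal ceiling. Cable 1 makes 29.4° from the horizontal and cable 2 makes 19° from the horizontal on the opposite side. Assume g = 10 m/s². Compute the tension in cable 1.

T_1 ≈ 2430 N

Weight W = 192 × 10 = 1920 N acts straight down.
Horizontal: T_1 cos 29.4° = T_2 cos 19°  →  T_2 = 0.9214 T_1.
Vertical: T_1 sin 29.4° + T_2 sin 19° = 1920.
Substituting the horizontal relation into the vertical equation gives 0.7909 T_1 = 1920, so T_1 = 2428 N.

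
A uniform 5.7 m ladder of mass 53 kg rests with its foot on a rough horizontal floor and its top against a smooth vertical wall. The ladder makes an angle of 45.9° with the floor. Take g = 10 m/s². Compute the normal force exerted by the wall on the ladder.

N_wall ≈ 257 N

Torques about the foot: N_wall · 5.7 sin 45.9° = 53×10×2.85 cos 45.9° → N_wall = 256.8 N.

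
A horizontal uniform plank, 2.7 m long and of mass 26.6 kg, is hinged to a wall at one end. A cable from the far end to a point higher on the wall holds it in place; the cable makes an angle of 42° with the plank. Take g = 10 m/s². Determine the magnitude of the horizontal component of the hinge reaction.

H_x ≈ 148 N

Take torques about the hinge: T sin 42° · 2.7 = 26.6×10×1.35 = 359.1 N·m.
So T = 359.1 / (0.6691 × 2.7) = 198.77 N.
ΣF_x = 0: H_x = T cos 42° = 147.71 N.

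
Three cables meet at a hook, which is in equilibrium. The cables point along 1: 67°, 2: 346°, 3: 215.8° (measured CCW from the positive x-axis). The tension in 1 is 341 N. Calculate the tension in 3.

T_3 ≈ 441 N

Resolve: ΣF_x = 341 cos 67° + T_2 cos 346° + T_3 cos 215.8° = 0.
        ΣF_y = 341 sin 67° + T_2 sin 346° + T_3 sin 215.8° = 0.
The known terms sum to (133.2, 313.9) N, so 0.9703 T_2 − 0.8111 T_3 = -133.2 and -0.2419 T_2 − 0.5850 T_3 = -313.9.
Solving simultaneously: T_2 = 231.3 N, T_3 = 441 N.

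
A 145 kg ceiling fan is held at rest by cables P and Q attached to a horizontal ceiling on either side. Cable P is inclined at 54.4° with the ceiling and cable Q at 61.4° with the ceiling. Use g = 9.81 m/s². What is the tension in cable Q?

T_Q ≈ 920 N

Weight W = 145 × 9.81 = 1422 N acts straight down.
Horizontal: T_P cos 54.4° = T_Q cos 61.4°  →  T_P = 0.8223 T_Q.
Vertical: T_P sin 54.4° + T_Q sin 61.4° = 1422.
Substituting the horizontal relation into the vertical equation gives 1.547 T_Q = 1422, so T_Q = 919.7 N.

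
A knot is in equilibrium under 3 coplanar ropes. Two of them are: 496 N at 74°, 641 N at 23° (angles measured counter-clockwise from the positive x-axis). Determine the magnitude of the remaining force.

F ≈ 1030 N

Sum the known components: ΣF_x = 726.8 N, ΣF_y = 727.2 N.
For equilibrium the remaining force must supply (−ΣF_x, −ΣF_y) = (-726.8, -727.2) N.
Magnitude = √((-726.8)² + (-727.2)²) = 1028 N; direction = atan2(-727.2, -726.8) = 225.0°.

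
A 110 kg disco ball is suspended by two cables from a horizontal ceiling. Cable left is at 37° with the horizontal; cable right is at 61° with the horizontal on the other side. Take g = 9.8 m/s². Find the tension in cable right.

T_right ≈ 869 N

Weight W = 110 × 9.8 = 1078 N acts straight down.
Horizontal: T_left cos 37° = T_right cos 61°  →  T_left = 0.607 T_right.
Vertical: T_left sin 37° + T_right sin 61° = 1078.
Substituting the horizontal relation into the vertical equation gives 1.24 T_right = 1078, so T_right = 869.4 N.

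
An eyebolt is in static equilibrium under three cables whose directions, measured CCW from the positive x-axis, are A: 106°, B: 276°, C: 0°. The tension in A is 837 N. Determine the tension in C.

Resolve: ΣF_x = 837 cos 106° + T_B cos 276° + T_C cos 0° = 0.
        ΣF_y = 837 sin 106° + T_B sin 276° + T_C sin 0° = 0.
The known terms sum to (-230.7, 804.6) N, so 0.1045 T_B + 1.0000 T_C = 230.7 and -0.9945 T_B + 0.0000 T_C = -804.6.
Solving simultaneously: T_B = 809 N, T_C = 146.1 N.

T_C ≈ 146 N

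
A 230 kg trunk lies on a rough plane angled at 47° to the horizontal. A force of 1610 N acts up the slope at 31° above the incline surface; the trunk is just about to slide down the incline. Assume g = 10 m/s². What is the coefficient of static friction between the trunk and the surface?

μ ≈ 0.409

On the verge of sliding down the incline, friction is at its maximum μN and acts up the slope.
Perpendicular to incline: N = W cos 47° − P sin 31° = 1569 − 829.2 = 739.4 N.
Along incline: P cos 31° + μN = W sin 47° → μ = (W sin 47° − P cos 31°) / N = 0.4085.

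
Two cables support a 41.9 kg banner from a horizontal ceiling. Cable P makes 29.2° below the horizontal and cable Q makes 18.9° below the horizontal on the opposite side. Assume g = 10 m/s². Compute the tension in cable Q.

Weight W = 41.9 × 10 = 419 N acts straight down.
Horizontal: T_P cos 29.2° = T_Q cos 18.9°  →  T_P = 1.084 T_Q.
Vertical: T_P sin 29.2° + T_Q sin 18.9° = 419.
Substituting the horizontal relation into the vertical equation gives 0.8527 T_Q = 419, so T_Q = 491.4 N.

T_Q ≈ 491 N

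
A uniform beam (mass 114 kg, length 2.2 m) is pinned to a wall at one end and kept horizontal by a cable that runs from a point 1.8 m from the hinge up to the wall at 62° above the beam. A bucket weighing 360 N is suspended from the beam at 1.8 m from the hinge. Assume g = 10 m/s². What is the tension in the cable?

T ≈ 1200 N

Take torques about the hinge: T sin 62° · 1.8 = 114×10×1.1 + 360×1.8 = 1902 N·m.
So T = 1902 / (0.8829 × 1.8) = 1196.7 N.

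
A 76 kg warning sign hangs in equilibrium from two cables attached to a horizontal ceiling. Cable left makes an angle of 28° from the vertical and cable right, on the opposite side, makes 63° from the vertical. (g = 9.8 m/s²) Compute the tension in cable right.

T_right ≈ 350 N

Angles from the horizontal: cable left is 90° − 28° = 62°, cable right is 90° − 63° = 27°.
Weight W = 76 × 9.8 = 744.8 N acts straight down.
Horizontal: T_left cos 62° = T_right cos 27°  →  T_left = 1.898 T_right.
Vertical: T_left sin 62° + T_right sin 27° = 744.8.
Substituting the horizontal relation into the vertical equation gives 2.13 T_right = 744.8, so T_right = 349.7 N.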